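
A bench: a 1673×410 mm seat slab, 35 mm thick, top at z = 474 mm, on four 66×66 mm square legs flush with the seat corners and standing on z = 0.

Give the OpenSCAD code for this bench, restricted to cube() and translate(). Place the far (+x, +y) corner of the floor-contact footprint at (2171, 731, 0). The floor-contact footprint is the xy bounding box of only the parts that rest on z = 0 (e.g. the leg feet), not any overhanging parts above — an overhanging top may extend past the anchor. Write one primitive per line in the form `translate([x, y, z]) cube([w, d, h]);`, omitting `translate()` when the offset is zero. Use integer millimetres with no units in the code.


// leg_h = 474 − 35 = 439
translate([498, 321, 439]) cube([1673, 410, 35]);
translate([498, 321, 0]) cube([66, 66, 439]);
translate([498, 665, 0]) cube([66, 66, 439]);
translate([2105, 321, 0]) cube([66, 66, 439]);
translate([2105, 665, 0]) cube([66, 66, 439]);


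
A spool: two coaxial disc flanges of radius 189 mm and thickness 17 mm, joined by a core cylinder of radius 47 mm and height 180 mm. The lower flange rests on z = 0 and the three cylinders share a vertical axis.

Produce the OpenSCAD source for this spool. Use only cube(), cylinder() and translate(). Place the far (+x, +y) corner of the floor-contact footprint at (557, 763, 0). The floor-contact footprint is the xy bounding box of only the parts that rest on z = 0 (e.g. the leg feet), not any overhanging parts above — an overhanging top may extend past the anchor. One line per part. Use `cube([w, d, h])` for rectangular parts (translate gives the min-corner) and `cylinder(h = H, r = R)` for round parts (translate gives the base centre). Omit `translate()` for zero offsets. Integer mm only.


translate([368, 574, 0]) cylinder(h = 17, r = 189);
translate([368, 574, 17]) cylinder(h = 180, r = 47);
translate([368, 574, 197]) cylinder(h = 17, r = 189);


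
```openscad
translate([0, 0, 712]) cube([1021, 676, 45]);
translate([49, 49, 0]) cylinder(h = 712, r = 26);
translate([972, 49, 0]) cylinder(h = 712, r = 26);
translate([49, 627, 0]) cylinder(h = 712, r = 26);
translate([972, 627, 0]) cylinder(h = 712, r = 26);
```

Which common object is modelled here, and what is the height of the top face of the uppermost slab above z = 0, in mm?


A table. The table height is 757 mm.

A 1021×676×45 slab sits at z = 712 on four Ø52 mm round legs — a table. The top surface is at 712 + 45 = 757 mm.


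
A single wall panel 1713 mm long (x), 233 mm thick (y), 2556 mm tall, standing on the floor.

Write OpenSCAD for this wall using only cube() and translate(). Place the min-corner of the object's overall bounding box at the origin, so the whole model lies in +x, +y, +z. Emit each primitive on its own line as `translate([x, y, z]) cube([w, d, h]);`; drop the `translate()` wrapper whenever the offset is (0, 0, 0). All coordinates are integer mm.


cube([1713, 233, 2556]);


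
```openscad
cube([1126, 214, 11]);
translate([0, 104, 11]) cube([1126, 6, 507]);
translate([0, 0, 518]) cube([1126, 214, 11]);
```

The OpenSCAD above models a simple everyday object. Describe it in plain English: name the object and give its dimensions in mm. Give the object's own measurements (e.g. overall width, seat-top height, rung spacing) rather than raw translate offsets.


An I-beam lying along x, 1126 mm long. Overall section height 529 mm. Two flanges 214 mm wide (y) and 11 mm thick, one on the floor and one at the top; a web 6 mm thick runs between them, centred on the flange width.


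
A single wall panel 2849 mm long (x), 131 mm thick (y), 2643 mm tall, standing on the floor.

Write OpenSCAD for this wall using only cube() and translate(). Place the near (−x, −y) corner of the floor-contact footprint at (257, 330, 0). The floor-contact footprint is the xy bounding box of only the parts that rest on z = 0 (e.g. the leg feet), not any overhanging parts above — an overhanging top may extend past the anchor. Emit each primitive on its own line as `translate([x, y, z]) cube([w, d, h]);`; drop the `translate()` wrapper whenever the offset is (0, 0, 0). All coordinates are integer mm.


translate([257, 330, 0]) cube([2849, 131, 2643]);


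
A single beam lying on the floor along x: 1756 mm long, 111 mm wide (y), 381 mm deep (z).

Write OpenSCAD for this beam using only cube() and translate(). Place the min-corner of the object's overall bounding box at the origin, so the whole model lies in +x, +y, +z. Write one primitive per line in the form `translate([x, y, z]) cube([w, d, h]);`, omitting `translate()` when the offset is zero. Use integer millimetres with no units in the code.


cube([1756, 111, 381]);


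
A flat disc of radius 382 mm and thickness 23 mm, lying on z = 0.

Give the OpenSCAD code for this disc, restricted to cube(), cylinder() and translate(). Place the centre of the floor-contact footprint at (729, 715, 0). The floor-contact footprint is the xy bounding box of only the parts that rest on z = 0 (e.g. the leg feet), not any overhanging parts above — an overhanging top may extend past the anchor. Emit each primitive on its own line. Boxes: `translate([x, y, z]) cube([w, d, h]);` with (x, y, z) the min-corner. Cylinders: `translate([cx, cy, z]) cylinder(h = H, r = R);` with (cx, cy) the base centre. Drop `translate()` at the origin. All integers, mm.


translate([729, 715, 0]) cylinder(h = 23, r = 382);


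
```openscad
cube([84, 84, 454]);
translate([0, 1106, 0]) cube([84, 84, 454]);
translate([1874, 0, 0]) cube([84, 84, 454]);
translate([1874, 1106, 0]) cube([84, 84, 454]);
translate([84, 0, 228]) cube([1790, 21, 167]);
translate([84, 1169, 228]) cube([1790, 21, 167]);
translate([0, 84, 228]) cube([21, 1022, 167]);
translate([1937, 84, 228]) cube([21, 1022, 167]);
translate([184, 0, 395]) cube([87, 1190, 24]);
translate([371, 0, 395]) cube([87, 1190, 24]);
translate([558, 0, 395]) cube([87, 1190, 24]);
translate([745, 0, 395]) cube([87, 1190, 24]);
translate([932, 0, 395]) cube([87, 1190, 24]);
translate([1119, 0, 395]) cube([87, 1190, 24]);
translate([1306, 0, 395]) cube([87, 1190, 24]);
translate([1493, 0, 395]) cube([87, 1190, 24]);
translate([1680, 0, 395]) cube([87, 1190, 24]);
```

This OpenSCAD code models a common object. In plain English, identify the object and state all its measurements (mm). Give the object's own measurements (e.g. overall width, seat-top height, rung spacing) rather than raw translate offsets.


A bed frame 1958 mm long (x) by 1190 mm wide (y). Four 84×84 mm corner posts, 454 mm tall, at the corners of the footprint. Four rails of 21 mm thickness and 167 mm height run between adjacent posts with their undersides at z = 228 mm, their outer faces flush with the outside of the frame (the two x-running rails run between the posts' inner faces; the two y-running rails run between the posts' inner faces). 9 slats, each 87 mm wide (x) and 24 mm thick, lie across the top of the two x-running rails, running the full 1190 mm width of the frame in y; along x they sit between the end posts with a 100 mm gap after the −x posts and between neighbouring slats, leaving 107 mm before the +x posts.


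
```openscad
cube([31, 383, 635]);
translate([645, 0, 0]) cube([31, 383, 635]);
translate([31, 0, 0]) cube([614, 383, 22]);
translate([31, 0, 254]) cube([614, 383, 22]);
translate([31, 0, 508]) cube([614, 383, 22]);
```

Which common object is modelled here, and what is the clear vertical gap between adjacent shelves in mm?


A bookshelf. The clear shelf gap is 232 mm.

Two tall side panels with 3 horizontal boards between them — a bookshelf. The first two shelf undersides are at z = 0 and z = 254; with shelf thickness 22, the clear gap is 254 − 0 − 22 = 232 mm.


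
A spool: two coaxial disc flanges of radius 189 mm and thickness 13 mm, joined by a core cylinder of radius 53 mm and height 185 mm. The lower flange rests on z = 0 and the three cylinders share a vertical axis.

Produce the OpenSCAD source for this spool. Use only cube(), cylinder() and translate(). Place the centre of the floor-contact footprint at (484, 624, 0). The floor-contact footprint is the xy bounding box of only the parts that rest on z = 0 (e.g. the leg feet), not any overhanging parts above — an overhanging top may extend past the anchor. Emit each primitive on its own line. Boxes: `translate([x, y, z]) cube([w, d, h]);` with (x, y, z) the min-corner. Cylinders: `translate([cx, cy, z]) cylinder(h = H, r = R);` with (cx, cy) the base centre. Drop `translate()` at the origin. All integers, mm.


translate([484, 624, 0]) cylinder(h = 13, r = 189);
translate([484, 624, 13]) cylinder(h = 185, r = 53);
translate([484, 624, 198]) cylinder(h = 13, r = 189);


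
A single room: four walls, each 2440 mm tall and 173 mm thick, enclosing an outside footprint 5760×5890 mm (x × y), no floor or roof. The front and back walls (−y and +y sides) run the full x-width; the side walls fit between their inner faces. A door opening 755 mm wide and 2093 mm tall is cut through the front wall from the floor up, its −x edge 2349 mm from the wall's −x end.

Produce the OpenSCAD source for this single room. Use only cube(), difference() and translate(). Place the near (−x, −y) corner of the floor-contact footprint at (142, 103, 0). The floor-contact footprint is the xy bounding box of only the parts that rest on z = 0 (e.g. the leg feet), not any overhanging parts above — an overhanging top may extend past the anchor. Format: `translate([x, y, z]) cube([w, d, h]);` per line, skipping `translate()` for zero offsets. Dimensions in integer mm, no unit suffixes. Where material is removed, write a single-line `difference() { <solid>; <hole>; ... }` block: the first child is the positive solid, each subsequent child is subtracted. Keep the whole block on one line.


difference() { translate([142, 103, 0]) cube([5760, 173, 2440]); translate([2491, 103, 0]) cube([755, 173, 2093]); }
translate([142, 5820, 0]) cube([5760, 173, 2440]);
translate([142, 276, 0]) cube([173, 5544, 2440]);
translate([5729, 276, 0]) cube([173, 5544, 2440]);


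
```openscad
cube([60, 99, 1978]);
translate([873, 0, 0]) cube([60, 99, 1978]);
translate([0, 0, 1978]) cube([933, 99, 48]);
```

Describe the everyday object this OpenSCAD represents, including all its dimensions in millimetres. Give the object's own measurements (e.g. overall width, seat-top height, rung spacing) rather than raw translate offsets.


A door frame. The clear opening is 813 mm wide and 1978 mm high. Two 60 mm wide jambs, 99 mm deep, stand either side of the opening from the floor to the top of the opening. A 48 mm thick head sits across the top of both jambs, spanning the full outside width of the frame.


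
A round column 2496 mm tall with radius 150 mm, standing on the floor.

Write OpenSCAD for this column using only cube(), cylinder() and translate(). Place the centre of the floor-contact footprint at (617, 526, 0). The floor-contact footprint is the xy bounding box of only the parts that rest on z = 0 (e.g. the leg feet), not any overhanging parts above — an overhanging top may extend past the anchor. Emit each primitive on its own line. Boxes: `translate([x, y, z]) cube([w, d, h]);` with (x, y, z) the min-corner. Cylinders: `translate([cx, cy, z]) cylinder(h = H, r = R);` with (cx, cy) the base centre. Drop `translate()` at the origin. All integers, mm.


translate([617, 526, 0]) cylinder(h = 2496, r = 150);


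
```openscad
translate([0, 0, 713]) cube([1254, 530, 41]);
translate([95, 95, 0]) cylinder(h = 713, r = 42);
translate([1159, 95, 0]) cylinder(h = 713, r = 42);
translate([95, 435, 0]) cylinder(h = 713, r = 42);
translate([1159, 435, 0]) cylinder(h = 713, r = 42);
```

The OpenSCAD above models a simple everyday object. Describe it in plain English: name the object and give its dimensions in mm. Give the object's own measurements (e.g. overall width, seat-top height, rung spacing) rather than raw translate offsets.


A rectangular dining table. The top is 1254×530×41 mm with its upper surface at z = 754 mm. It stands on four round legs of 84 mm diameter, each leg's bounding box inset 53 mm from the nearest pair of top edges, running from the floor to the underside of the top.


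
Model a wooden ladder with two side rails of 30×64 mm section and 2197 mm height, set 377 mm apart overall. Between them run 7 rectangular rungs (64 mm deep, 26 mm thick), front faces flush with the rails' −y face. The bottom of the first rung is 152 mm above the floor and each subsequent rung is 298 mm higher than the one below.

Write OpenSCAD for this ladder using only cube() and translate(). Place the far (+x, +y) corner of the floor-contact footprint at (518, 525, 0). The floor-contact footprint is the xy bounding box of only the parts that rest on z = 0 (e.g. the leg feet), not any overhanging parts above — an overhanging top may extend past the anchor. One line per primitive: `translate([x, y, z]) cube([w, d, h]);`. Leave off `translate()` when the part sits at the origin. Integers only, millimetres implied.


translate([141, 461, 0]) cube([30, 64, 2197]);
translate([488, 461, 0]) cube([30, 64, 2197]);
translate([171, 461, 152]) cube([317, 64, 26]);
translate([171, 461, 450]) cube([317, 64, 26]);
translate([171, 461, 748]) cube([317, 64, 26]);
translate([171, 461, 1046]) cube([317, 64, 26]);
translate([171, 461, 1344]) cube([317, 64, 26]);
translate([171, 461, 1642]) cube([317, 64, 26]);
translate([171, 461, 1940]) cube([317, 64, 26]);


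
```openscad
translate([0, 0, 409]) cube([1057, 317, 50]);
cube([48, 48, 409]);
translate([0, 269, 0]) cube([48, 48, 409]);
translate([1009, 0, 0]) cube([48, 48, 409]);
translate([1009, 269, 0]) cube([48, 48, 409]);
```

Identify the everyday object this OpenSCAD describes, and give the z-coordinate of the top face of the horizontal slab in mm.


A bench. The seat-top height is 459 mm.

A long slab on four corner posts — a bench. The slab sits at z = 409 with thickness 50, so the top is 409 + 50 = 459 mm.


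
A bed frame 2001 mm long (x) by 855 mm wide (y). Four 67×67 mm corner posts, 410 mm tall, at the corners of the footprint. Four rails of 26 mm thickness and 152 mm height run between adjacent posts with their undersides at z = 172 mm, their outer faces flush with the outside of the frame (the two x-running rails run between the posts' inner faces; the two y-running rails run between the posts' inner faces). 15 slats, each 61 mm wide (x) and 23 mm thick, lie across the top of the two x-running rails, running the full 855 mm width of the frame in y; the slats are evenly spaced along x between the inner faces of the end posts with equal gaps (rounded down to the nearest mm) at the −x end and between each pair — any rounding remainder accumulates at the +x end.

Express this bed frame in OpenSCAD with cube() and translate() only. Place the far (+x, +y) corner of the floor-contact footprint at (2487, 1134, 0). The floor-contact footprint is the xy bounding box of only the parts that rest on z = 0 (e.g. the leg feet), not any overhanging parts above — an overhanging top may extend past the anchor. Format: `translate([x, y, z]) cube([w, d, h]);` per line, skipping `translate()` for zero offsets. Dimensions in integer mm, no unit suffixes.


// slat z = rail_z + rail_h = 172 + 152 = 324
// slat gap = ⌊(1867 − 15·61) / 16⌋ = 59
translate([486, 279, 0]) cube([67, 67, 410]);
translate([486, 1067, 0]) cube([67, 67, 410]);
translate([2420, 279, 0]) cube([67, 67, 410]);
translate([2420, 1067, 0]) cube([67, 67, 410]);
translate([553, 279, 172]) cube([1867, 26, 152]);
translate([553, 1108, 172]) cube([1867, 26, 152]);
translate([486, 346, 172]) cube([26, 721, 152]);
translate([2461, 346, 172]) cube([26, 721, 152]);
translate([612, 279, 324]) cube([61, 855, 23]);
translate([732, 279, 324]) cube([61, 855, 23]);
translate([852, 279, 324]) cube([61, 855, 23]);
translate([972, 279, 324]) cube([61, 855, 23]);
translate([1092, 279, 324]) cube([61, 855, 23]);
translate([1212, 279, 324]) cube([61, 855, 23]);
translate([1332, 279, 324]) cube([61, 855, 23]);
translate([1452, 279, 324]) cube([61, 855, 23]);
translate([1572, 279, 324]) cube([61, 855, 23]);
translate([1692, 279, 324]) cube([61, 855, 23]);
translate([1812, 279, 324]) cube([61, 855, 23]);
translate([1932, 279, 324]) cube([61, 855, 23]);
translate([2052, 279, 324]) cube([61, 855, 23]);
translate([2172, 279, 324]) cube([61, 855, 23]);
translate([2292, 279, 324]) cube([61, 855, 23]);


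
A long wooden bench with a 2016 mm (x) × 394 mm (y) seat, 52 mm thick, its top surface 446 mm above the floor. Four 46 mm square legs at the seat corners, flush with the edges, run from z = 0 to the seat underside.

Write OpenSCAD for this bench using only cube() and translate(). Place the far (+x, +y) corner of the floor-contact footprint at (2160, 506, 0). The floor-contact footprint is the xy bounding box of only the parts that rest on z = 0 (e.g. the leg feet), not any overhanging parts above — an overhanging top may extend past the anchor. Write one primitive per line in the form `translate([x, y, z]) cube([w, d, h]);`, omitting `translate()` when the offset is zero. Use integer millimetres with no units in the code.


translate([144, 112, 394]) cube([2016, 394, 52]);
translate([144, 112, 0]) cube([46, 46, 394]);
translate([144, 460, 0]) cube([46, 46, 394]);
translate([2114, 112, 0]) cube([46, 46, 394]);
translate([2114, 460, 0]) cube([46, 46, 394]);


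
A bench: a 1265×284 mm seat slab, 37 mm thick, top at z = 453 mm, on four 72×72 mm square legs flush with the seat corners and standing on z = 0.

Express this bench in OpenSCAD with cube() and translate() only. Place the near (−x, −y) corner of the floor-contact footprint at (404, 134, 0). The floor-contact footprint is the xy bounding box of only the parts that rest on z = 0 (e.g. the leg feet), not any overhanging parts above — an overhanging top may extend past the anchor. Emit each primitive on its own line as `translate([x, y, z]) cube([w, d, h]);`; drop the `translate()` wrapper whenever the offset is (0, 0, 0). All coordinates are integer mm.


translate([404, 134, 416]) cube([1265, 284, 37]);
translate([404, 134, 0]) cube([72, 72, 416]);
translate([404, 346, 0]) cube([72, 72, 416]);
translate([1597, 134, 0]) cube([72, 72, 416]);
translate([1597, 346, 0]) cube([72, 72, 416]);


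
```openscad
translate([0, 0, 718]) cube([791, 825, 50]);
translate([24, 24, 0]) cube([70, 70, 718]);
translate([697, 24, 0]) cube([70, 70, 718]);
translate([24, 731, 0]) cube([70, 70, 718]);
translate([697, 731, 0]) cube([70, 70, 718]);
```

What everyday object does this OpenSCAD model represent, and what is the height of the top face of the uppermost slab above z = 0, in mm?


A table. The table height is 768 mm.

A 791×825×50 slab sits at z = 718 on four 70 mm square posts — a table. The top surface is at 718 + 50 = 768 mm.


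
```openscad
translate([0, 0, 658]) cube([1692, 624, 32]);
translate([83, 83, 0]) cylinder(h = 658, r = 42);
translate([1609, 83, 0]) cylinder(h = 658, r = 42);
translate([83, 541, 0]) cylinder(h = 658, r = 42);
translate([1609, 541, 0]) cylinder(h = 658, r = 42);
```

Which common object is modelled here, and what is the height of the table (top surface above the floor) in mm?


A table. The table height is 690 mm.

A 1692×624×32 slab sits at z = 658 on four Ø84 mm round legs — a table. The top surface is at 658 + 32 = 690 mm.


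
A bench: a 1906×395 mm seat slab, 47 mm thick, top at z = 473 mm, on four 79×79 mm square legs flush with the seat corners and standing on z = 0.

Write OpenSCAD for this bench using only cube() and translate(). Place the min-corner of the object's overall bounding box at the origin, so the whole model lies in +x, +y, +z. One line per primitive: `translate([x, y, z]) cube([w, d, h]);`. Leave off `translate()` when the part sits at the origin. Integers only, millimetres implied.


// leg_h = 473 − 47 = 426
translate([0, 0, 426]) cube([1906, 395, 47]);
cube([79, 79, 426]);
translate([0, 316, 0]) cube([79, 79, 426]);
translate([1827, 0, 0]) cube([79, 79, 426]);
translate([1827, 316, 0]) cube([79, 79, 426]);


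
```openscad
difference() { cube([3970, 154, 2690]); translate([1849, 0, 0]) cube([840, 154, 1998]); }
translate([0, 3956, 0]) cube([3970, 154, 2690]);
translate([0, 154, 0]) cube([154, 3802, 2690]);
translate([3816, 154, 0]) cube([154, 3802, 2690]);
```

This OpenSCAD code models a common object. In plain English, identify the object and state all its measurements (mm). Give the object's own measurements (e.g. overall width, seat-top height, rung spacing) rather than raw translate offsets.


A single room: four walls, each 2690 mm tall and 154 mm thick, enclosing an outside footprint 3970×4110 mm (x × y), no floor or roof. The front and back walls (−y and +y sides) run the full x-width; the side walls fit between their inner faces. A door opening 840 mm wide and 1998 mm tall is cut through the front wall from the floor up, its −x edge 1849 mm from the wall's −x end.


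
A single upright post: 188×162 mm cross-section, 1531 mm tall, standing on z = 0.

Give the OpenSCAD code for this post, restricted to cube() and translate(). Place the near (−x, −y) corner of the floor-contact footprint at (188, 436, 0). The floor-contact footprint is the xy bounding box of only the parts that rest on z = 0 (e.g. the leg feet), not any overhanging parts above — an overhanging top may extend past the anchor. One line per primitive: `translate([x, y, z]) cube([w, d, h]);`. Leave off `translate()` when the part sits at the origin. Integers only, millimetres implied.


translate([188, 436, 0]) cube([188, 162, 1531]);


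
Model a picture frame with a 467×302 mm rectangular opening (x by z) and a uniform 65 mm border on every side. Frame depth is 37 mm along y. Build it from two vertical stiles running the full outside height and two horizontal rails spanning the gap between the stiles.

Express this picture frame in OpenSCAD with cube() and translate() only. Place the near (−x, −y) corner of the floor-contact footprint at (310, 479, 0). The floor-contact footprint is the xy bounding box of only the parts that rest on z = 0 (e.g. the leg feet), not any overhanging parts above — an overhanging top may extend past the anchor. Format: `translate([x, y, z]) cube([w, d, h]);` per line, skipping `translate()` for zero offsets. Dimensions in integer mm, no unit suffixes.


translate([310, 479, 0]) cube([65, 37, 432]);
translate([842, 479, 0]) cube([65, 37, 432]);
translate([375, 479, 0]) cube([467, 37, 65]);
translate([375, 479, 367]) cube([467, 37, 65]);


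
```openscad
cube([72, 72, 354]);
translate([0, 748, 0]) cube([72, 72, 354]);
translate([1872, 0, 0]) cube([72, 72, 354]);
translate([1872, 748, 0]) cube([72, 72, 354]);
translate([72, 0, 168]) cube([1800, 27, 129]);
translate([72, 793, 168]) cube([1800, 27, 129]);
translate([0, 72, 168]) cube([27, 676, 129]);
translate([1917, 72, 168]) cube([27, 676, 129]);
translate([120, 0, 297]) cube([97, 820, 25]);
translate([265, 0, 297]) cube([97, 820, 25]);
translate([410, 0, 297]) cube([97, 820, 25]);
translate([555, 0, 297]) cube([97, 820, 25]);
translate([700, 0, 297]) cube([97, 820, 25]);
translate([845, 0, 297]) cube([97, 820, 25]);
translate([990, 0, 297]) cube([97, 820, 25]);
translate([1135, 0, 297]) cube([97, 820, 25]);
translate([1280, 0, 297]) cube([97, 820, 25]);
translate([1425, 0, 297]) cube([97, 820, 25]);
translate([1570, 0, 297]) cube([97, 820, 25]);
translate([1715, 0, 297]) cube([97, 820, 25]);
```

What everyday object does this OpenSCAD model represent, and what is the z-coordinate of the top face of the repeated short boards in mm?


A bed frame. The slat-top height is 322 mm.

Four posts, four rails, and a row of slats — a bed frame. Slats sit on the rails at z = 168 + 129 = 297; with slat thickness 25, the top is 322 mm.


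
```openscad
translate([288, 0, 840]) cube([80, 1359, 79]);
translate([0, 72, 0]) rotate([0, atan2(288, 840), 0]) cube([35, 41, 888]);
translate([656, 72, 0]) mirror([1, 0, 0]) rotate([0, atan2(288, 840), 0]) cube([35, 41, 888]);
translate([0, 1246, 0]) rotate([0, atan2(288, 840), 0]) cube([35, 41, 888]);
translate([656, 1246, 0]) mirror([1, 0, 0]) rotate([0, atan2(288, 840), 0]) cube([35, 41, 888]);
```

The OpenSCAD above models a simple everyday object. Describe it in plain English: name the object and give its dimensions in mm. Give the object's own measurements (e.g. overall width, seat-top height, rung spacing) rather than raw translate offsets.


A sawhorse. A 80×1359×79 mm beam (x, y, z) sits on two A-frame leg pairs. Each pair is two raked legs of 35×41 mm section (41 mm along y) splaying symmetrically in x. Each leg rises 840 mm vertically over 288 mm of horizontal reach and is 888 mm long along its own axis. Every leg's outer bottom edge rests on the floor and its outer top edge meets a bottom edge of the beam — the left legs (tilting toward +x) meet the beam's −x bottom edge, the right legs (their mirror images, tilting toward −x) meet its +x bottom edge — so the leg tops tuck under the beam, the beam's underside is 840 mm above the floor, and the feet are 656 mm apart outside-to-outside with the beam centred between them. The two leg pairs are set in 72 mm from either end of the beam.


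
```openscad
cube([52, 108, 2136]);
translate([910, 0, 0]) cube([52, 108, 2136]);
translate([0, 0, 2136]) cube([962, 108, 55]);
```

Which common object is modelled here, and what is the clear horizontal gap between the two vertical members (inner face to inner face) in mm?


A door frame. The clear opening width is 858 mm.

Two 2136 mm tall posts with a header on top — a door frame. The left jamb is 52 mm wide at x = 0; the right jamb starts at x = 910. The clear opening is 910 − 52 = 858 mm.


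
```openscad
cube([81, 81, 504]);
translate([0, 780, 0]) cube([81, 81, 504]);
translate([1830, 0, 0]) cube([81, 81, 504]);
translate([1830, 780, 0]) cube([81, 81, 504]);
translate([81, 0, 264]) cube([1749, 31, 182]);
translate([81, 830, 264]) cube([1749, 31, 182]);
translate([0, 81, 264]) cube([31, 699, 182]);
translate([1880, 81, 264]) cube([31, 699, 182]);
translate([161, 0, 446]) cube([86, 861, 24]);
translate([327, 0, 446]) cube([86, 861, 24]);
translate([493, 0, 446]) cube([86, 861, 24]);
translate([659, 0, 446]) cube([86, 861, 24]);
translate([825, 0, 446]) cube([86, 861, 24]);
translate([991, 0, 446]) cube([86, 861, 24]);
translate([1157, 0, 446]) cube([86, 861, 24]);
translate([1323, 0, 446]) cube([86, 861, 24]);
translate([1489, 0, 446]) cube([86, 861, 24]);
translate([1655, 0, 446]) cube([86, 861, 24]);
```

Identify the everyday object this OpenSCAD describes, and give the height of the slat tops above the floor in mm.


A bed frame. The slat-top height is 470 mm.

Four posts, four rails, and a row of slats — a bed frame. Slats sit on the rails at z = 264 + 182 = 446; with slat thickness 24, the top is 470 mm.


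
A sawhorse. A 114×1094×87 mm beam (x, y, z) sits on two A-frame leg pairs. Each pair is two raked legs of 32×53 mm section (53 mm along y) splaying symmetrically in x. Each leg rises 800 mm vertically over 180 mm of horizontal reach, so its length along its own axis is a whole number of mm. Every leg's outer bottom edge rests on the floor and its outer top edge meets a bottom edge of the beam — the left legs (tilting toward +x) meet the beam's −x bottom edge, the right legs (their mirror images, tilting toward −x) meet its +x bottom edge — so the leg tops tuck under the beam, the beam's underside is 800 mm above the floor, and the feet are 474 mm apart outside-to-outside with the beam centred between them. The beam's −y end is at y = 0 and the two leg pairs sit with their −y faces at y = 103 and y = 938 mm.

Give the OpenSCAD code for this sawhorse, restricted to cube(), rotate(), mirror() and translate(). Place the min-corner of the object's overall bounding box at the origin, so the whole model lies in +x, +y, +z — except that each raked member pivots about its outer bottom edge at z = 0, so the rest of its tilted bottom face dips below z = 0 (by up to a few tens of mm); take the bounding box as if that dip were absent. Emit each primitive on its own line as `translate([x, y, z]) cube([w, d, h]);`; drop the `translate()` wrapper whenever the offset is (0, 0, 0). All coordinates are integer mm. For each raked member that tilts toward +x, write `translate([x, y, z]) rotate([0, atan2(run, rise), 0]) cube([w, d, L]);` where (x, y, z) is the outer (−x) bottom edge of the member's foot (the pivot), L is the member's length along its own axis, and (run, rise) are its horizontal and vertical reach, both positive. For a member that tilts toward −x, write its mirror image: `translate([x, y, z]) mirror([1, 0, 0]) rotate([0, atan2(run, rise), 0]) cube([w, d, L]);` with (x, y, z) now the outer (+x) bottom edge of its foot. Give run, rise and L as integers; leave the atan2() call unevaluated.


translate([180, 0, 800]) cube([114, 1094, 87]);
translate([0, 103, 0]) rotate([0, atan2(180, 800), 0]) cube([32, 53, 820]);
translate([474, 103, 0]) mirror([1, 0, 0]) rotate([0, atan2(180, 800), 0]) cube([32, 53, 820]);
translate([0, 938, 0]) rotate([0, atan2(180, 800), 0]) cube([32, 53, 820]);
translate([474, 938, 0]) mirror([1, 0, 0]) rotate([0, atan2(180, 800), 0]) cube([32, 53, 820]);


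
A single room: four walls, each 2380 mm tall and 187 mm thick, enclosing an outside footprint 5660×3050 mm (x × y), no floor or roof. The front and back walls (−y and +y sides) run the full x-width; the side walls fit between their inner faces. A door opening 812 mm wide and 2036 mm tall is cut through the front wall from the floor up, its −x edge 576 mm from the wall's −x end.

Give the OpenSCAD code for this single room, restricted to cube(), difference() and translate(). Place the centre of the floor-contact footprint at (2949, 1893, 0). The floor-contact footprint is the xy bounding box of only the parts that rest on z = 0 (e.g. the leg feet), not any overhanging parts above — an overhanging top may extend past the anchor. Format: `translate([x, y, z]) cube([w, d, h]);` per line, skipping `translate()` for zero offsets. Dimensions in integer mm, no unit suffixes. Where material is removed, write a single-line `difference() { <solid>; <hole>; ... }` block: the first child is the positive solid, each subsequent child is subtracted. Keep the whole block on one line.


difference() { translate([119, 368, 0]) cube([5660, 187, 2380]); translate([695, 368, 0]) cube([812, 187, 2036]); }
translate([119, 3231, 0]) cube([5660, 187, 2380]);
translate([119, 555, 0]) cube([187, 2676, 2380]);
translate([5592, 555, 0]) cube([187, 2676, 2380]);


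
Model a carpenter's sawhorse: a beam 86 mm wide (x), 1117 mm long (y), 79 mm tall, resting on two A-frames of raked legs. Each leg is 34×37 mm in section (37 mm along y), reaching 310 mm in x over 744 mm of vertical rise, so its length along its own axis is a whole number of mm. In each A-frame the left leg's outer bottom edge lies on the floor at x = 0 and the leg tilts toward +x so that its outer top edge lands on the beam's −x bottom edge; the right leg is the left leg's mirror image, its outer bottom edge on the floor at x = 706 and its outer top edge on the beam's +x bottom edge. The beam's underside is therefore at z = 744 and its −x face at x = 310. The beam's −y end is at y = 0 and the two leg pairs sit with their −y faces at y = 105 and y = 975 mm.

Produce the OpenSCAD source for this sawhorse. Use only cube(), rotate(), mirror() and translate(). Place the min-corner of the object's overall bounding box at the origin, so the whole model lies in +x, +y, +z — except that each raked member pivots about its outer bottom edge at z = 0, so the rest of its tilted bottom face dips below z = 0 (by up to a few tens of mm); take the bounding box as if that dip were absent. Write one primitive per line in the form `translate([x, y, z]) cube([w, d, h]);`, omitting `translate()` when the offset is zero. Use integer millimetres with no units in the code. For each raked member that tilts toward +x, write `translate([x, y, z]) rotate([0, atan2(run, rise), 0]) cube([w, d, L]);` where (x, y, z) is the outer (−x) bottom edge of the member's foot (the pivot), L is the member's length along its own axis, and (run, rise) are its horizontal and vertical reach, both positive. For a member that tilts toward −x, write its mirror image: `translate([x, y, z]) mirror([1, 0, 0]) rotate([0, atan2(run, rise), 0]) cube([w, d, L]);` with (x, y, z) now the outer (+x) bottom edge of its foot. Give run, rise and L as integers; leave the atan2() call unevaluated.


translate([310, 0, 744]) cube([86, 1117, 79]);
translate([0, 105, 0]) rotate([0, atan2(310, 744), 0]) cube([34, 37, 806]);
translate([706, 105, 0]) mirror([1, 0, 0]) rotate([0, atan2(310, 744), 0]) cube([34, 37, 806]);
translate([0, 975, 0]) rotate([0, atan2(310, 744), 0]) cube([34, 37, 806]);
translate([706, 975, 0]) mirror([1, 0, 0]) rotate([0, atan2(310, 744), 0]) cube([34, 37, 806]);


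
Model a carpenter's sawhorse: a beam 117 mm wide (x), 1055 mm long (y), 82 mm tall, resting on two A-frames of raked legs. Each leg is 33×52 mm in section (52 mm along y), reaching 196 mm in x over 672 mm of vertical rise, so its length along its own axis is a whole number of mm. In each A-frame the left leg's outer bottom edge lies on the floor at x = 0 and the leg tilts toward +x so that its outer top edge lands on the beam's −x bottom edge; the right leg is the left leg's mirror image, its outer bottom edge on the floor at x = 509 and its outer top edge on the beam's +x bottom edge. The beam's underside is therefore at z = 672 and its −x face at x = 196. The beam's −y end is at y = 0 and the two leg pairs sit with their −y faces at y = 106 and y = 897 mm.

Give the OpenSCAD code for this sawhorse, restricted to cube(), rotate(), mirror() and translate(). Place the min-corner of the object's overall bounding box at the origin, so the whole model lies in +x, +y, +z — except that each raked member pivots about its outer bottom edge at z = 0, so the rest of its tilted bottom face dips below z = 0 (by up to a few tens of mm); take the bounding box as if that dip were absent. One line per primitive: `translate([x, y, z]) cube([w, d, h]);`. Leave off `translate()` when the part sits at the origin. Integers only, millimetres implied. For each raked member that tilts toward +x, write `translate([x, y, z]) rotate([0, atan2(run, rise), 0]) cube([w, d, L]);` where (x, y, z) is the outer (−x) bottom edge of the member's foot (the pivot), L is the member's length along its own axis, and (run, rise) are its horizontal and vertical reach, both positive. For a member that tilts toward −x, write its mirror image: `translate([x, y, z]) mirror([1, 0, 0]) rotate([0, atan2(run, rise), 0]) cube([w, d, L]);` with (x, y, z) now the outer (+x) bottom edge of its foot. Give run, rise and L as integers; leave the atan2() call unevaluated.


translate([196, 0, 672]) cube([117, 1055, 82]);
translate([0, 106, 0]) rotate([0, atan2(196, 672), 0]) cube([33, 52, 700]);
translate([509, 106, 0]) mirror([1, 0, 0]) rotate([0, atan2(196, 672), 0]) cube([33, 52, 700]);
translate([0, 897, 0]) rotate([0, atan2(196, 672), 0]) cube([33, 52, 700]);
translate([509, 897, 0]) mirror([1, 0, 0]) rotate([0, atan2(196, 672), 0]) cube([33, 52, 700]);


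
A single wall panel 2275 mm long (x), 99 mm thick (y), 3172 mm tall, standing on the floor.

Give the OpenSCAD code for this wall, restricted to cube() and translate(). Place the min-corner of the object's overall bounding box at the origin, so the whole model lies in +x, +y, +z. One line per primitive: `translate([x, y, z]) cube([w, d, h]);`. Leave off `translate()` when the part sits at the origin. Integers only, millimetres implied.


cube([2275, 99, 3172]);


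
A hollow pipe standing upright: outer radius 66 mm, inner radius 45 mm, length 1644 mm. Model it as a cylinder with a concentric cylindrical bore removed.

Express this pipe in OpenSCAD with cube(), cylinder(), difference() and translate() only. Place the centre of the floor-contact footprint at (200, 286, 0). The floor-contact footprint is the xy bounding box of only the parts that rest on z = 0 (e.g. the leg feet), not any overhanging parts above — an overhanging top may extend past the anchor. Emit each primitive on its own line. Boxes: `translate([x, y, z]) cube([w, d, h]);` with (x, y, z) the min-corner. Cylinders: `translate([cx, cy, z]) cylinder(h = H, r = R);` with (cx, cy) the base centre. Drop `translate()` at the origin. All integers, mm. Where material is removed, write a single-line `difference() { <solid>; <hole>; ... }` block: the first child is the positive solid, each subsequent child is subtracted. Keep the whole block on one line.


difference() { translate([200, 286, 0]) cylinder(h = 1644, r = 66); translate([200, 286, 0]) cylinder(h = 1644, r = 45); }


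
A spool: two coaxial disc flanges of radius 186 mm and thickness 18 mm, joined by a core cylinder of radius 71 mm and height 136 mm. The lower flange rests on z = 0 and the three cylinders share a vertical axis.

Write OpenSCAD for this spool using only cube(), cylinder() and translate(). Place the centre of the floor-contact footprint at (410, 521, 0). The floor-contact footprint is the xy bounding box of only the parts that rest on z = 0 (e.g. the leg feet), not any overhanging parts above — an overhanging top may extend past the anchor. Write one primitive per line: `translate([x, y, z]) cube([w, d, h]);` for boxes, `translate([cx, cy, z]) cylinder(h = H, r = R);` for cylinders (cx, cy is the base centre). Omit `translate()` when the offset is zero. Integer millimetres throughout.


translate([410, 521, 0]) cylinder(h = 18, r = 186);
translate([410, 521, 18]) cylinder(h = 136, r = 71);
translate([410, 521, 154]) cylinder(h = 18, r = 186);


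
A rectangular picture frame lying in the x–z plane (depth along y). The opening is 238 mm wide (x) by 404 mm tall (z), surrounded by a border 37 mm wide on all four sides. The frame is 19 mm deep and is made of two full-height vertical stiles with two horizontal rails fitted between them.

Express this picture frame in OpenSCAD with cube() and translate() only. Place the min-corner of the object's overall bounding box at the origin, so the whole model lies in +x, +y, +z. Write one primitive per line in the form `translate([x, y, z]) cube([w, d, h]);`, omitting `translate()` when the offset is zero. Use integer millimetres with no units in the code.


cube([37, 19, 478]);
translate([275, 0, 0]) cube([37, 19, 478]);
translate([37, 0, 0]) cube([238, 19, 37]);
translate([37, 0, 441]) cube([238, 19, 37]);


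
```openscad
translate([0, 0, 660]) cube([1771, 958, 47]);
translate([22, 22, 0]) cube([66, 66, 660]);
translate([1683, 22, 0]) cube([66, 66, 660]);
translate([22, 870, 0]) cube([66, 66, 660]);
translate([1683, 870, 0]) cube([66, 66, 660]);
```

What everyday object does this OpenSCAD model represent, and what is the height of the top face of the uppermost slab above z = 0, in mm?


A table. The table height is 707 mm.

A 1771×958×47 slab sits at z = 660 on four 66 mm square posts — a table. The top surface is at 660 + 47 = 707 mm.


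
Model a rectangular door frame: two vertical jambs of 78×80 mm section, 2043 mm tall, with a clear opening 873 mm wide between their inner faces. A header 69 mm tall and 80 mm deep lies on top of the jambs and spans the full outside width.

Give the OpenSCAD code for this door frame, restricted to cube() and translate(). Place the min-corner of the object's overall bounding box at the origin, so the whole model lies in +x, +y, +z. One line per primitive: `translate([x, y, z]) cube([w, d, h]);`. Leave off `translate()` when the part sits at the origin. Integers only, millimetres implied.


cube([78, 80, 2043]);
translate([951, 0, 0]) cube([78, 80, 2043]);
translate([0, 0, 2043]) cube([1029, 80, 69]);


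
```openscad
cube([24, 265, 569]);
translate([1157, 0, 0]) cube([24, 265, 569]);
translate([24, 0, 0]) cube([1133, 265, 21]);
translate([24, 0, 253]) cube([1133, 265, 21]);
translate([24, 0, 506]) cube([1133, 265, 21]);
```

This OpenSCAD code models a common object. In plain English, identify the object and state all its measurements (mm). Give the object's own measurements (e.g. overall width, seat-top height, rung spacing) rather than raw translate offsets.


An open bookshelf. Two side panels, each 24 mm thick, 265 mm deep and 569 mm tall, stand 1181 mm apart (outside-to-outside). Between them sit 3 shelves, each 21 mm thick and 265 mm deep, spanning the full gap between the sides. The bottom shelf rests on the floor (its underside at z = 0) and the clear gap between one shelf's top and the next shelf's underside is 232 mm.
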